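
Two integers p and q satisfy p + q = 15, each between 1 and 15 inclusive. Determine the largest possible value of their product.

56

pq = p(15 − p) is maximized when p is as near 15/2 as the bounds allow.
Taking p = 7 and q = 8 (both in [1, 15]) gives pq = 56.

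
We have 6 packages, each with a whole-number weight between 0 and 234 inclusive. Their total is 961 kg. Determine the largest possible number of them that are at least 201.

4

Suppose k of them are at least 201. Those contribute at least 201 each and the other 6 − k at least 0 each.
So the total is at least 201k + 0(6 − k) = 0 + 201k. This must be ≤ 961, giving k ≤ 4.
k = 4 is achieved by 4 values at 201 and 2 at 0, total 804; add 157 to one value (staying below 201) to reach 961.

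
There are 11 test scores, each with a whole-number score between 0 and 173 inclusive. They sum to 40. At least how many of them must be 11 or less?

Each value above 11 is at least 12, contributing at least 12 − 0 = 12 above the floor 0.
The sum exceeds the floor total 0 by 40, so at most ⌊40/12⌋ = 3 exceed 11, and at least 8 are ≤ 11.
Exactly 8 works: 8 values at 0 and 3 at 12 total 36; raise one of the low values by 4 (still ≤ 11) to hit 40.

8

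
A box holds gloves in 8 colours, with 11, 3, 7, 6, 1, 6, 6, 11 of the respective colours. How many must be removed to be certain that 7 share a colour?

In the worst case you take as many as possible of each colour without reaching 7: 6 + 3 + 6 + 6 + 1 + 6 + 6 + 6 = 40.
The next one must give 7 of some colour, so 40 + 1 = 41.

41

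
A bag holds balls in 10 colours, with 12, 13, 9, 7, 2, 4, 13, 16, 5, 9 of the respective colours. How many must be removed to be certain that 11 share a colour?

77

In the worst case you take as many as possible of each colour without reaching 11: 10 + 10 + 9 + 7 + 2 + 4 + 10 + 10 + 5 + 9 = 76.
The next one must give 11 of some colour, so 76 + 1 = 77.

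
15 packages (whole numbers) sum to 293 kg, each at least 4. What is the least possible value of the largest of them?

20

The average is 293/15 > 19, so not all 15 can be 19 or less; the largest is ≥ 20.
Equality holds with 8 values of 20 and 7 values of 19.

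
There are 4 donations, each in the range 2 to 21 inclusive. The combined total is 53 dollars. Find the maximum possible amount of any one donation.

Maximizing one value means minimizing the remaining 3.
The other 3 contribute at least 3 × 2 = 6, leaving at most 53 − 6 = 47.
But each donation is capped at 21, so the maximum is 21.
Achievable: one at 21 and the other 3 totalling 32, which fits since 3 × 2 ≤ 32 ≤ 3 × 21.

21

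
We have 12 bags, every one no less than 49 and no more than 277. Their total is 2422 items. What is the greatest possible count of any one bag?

277

Maximizing one value means minimizing the remaining 11.
The other 11 contribute at least 11 × 49 = 539, leaving at most 2422 − 539 = 1883.
But each bag is capped at 277, so the maximum is 277.
Achievable: one at 277 and the other 11 totalling 2145, which fits since 11 × 49 ≤ 2145 ≤ 11 × 277.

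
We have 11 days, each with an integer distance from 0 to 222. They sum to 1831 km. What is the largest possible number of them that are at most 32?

Suppose k of them are at most 32. Those contribute at most 32 each and the rest at most 222 each.
So the total is at most 32k + 222(11 − k) = 2442 − 190k. This must still be ≥ 1831, so k ≤ 3.
k = 3 is achieved by 3 values at 32 and 8 at 222, total 1872; lower one of the 222's by 41 (still > 32) to reach 1831.

3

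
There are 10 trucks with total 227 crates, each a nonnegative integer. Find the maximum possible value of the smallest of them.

The average is 227/10 < 23, so some value is ≤ 22.
Equality holds with 3 values of 22 and 7 values of 23.

22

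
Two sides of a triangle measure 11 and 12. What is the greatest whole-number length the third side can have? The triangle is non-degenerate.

The third side must be less than 11 + 12 = 23.
The largest integer below 23 is 22.

22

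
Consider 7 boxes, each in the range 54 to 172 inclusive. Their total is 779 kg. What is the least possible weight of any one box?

Minimizing one value means maximizing the remaining 6.
The other 6 can take up 6 × 172 = 1032 ≥ 779 − 54, so one box can sit at its floor of 54.
Achievable: one at 54 and the other 6 totalling 725, which fits since 6 × 54 ≤ 725 ≤ 6 × 172.

54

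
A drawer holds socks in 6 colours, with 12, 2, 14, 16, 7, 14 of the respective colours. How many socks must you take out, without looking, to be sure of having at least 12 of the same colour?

54

In the worst case you take as many as possible of each colour without reaching 12: 11 + 2 + 11 + 11 + 7 + 11 = 53.
The next one must give 12 of some colour, so 53 + 1 = 54.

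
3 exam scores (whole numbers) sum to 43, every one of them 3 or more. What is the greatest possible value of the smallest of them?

The 3 values sum to 43, so their minimum is at most ⌊43/3⌋ = 14.
Taking 2 copies of 14 and 1 copy of 15 gives exactly 43, so 14 is attained.

14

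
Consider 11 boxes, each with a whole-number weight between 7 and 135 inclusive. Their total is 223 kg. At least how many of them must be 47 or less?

Each value above 47 is at least 48, contributing at least 48 − 7 = 41 above the floor 7.
The sum exceeds the floor total 77 by 146, so at most ⌊146/41⌋ = 3 exceed 47, and at least 8 are ≤ 47.
Exactly 8 works: 8 values at 7 and 3 at 48 total 200; raise one of the low values by 23 (still ≤ 47) to hit 223.

8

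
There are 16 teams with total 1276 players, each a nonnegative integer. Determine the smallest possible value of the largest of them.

80

Some value must be at least ⌈1276/16⌉ = 80, since 16 × 79 = 1264 < 1276.
Achievable: 12 of them at 80 and 4 at 79 total 1276.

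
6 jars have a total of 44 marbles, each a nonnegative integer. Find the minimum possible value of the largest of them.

8

The average is 44/6 > 7, so not all 6 can be 7 or less; the largest is ≥ 8.
Taking 4 copies of 7 and 2 copies of 8 gives exactly 44, so 8 is attained.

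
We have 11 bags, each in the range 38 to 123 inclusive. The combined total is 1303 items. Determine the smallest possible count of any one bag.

73

Minimizing one value means maximizing the remaining 10.
The other 10 contribute at most 10 × 123 = 1230, leaving at least 1303 − 1230 = 73.
Since 73 ≥ 38, this is achievable: one at 73 and 10 at 123.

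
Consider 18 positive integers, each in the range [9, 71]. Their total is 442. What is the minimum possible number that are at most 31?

6

If only k of them are at most 31, the other 18 − k are at least 32, so the total is at least (18 − k)·32 + k·9.
This is ≤ 442, so (18 − k)·32 + 9k ≤ 442, which gives k ≥ 6.
Exactly 6 works: 6 values at 9 and 12 at 32 total 438; raise one of the low values by 4 (still ≤ 31) to hit 442.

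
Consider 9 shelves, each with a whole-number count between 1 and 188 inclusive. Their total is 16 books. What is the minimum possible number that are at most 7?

8

If only k of them are at most 7, the other 9 − k are at least 8, so the total is at least (9 − k)·8 + k·1.
This is ≤ 16, so (9 − k)·8 + 1k ≤ 16, which gives k ≥ 8.
Exactly 8 works: 8 values at 1 and 1 at 8 total 16.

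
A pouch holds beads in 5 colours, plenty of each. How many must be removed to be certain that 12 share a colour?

In the worst case you draw 11 of each of the 5 colours: 5 × 11 = 55.
One more forces 12 of some colour, so 55 + 1 = 56.

56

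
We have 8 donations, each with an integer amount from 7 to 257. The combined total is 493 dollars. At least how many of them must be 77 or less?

2

Let j be the number exceeding 77. Then the total is ≥ 78·j + 7·(8 − j) = 56 + 71j.
So 71j ≤ 437 and j ≤ 6; hence at least 8 − 6 = 2 are ≤ 77.
Exactly 2 works: 2 values at 7 and 6 at 78 total 482; raise one of the low values by 11 (still ≤ 77) to hit 493.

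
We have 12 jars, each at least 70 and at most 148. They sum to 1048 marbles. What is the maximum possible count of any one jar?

Maximizing one value means minimizing the remaining 11.
The other 11 contribute at least 11 × 70 = 770, leaving at most 1048 − 770 = 278.
But each jar is capped at 148, so the maximum is 148.
Achievable: one at 148 and the other 11 totalling 900, which fits since 11 × 70 ≤ 900 ≤ 11 × 148.

148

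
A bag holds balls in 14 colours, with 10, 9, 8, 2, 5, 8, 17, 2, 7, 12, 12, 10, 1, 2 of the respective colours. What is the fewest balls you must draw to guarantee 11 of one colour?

In the worst case you take as many as possible of each colour without reaching 11: 10 + 9 + 8 + 2 + 5 + 8 + 10 + 2 + 7 + 10 + 10 + 10 + 1 + 2 = 94.
The next one must give 11 of some colour, so 94 + 1 = 95.

95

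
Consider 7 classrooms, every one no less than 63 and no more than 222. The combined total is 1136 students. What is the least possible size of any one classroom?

Minimizing one value means maximizing the remaining 6.
The other 6 can take up 6 × 222 = 1332 ≥ 1136 − 63, so one classroom can sit at its floor of 63.
Achievable: one at 63 and the other 6 totalling 1073, which fits since 6 × 63 ≤ 1073 ≤ 6 × 222.

63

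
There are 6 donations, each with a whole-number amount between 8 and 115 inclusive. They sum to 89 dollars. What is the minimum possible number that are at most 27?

Each value above 27 is at least 28, contributing at least 28 − 8 = 20 above the floor 8.
The sum exceeds the floor total 48 by 41, so at most ⌊41/20⌋ = 2 exceed 27, and at least 4 are ≤ 27.
Exactly 4 works: 4 values at 8 and 2 at 28 total 88; raise one of the low values by 1 (still ≤ 27) to hit 89.

4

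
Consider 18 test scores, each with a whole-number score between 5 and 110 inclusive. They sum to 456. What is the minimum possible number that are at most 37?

Each value above 37 is at least 38, contributing at least 38 − 5 = 33 above the floor 5.
The sum exceeds the floor total 90 by 366, so at most ⌊366/33⌋ = 11 exceed 37, and at least 7 are ≤ 37.
Exactly 7 works: 7 values at 5 and 11 at 38 total 453; raise one of the low values by 3 (still ≤ 37) to hit 456.

7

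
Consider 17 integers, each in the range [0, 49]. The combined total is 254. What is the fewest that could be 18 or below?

Each value above 18 is at least 19, contributing at least 19 − 0 = 19 above the floor 0.
The sum exceeds the floor total 0 by 254, so at most ⌊254/19⌋ = 13 exceed 18, and at least 4 are ≤ 18.
Exactly 4 works: 4 values at 0 and 13 at 19 total 247; raise one of the low values by 7 (still ≤ 18) to hit 254.

4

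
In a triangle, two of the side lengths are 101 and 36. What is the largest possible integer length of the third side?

136

The third side must be less than 101 + 36 = 137.
The largest integer below 137 is 136.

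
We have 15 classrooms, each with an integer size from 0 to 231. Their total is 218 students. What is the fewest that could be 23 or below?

Let j be the number exceeding 23. Then the total is ≥ 24·j + 0·(15 − j) = 0 + 24j.
So 24j ≤ 218 and j ≤ 9; hence at least 15 − 9 = 6 are ≤ 23.
Exactly 6 works: 6 values at 0 and 9 at 24 total 216; raise one of the low values by 2 (still ≤ 23) to hit 218.

6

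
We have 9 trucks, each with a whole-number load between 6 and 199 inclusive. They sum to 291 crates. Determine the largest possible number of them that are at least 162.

With k values at 162 or above and the rest at least 6, the sum is at least 54 + 156k.
Since the sum is 291, we need 156k ≤ 237, i.e. k ≤ 1.
k = 1 is achieved by 1 value at 162 and 8 at 6, total 210; add 81 to one value (staying below 162) to reach 291.

1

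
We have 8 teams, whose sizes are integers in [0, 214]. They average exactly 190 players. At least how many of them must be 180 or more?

3

The total is 8 × 190 = 1520.
If only k of them are at least 180, the other 8 − k are at most 179, so the total is at most k·214 + (8 − k)·179.
This must reach 1520, so k·214 + (8 − k)·179 ≥ 1520, giving k ≥ 3.
Exactly 3 works: 3 values at 214 and 5 at 179 total 1537; lower one of the high values by 17 (still ≥ 180) to hit 1520.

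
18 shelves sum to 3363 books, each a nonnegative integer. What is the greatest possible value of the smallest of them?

186

The average is 3363/18 < 187, so some value is ≤ 186.
Equality holds with 3 values of 186 and 15 values of 187.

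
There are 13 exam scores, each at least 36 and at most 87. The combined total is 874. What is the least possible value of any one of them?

36

To make one score as small as possible, make the other 12 as large as possible.
The other 12 can take up 12 × 87 = 1044 ≥ 874 − 36, so one score can sit at its floor of 36.
Achievable: one at 36 and the other 12 totalling 838, which fits since 12 × 36 ≤ 838 ≤ 12 × 87.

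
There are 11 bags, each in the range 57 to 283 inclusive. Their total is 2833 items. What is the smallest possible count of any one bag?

57

To make one bag as small as possible, make the other 10 as large as possible.
The other 10 can take up 10 × 283 = 2830 ≥ 2833 − 57, so one bag can sit at its floor of 57.
Achievable: one at 57 and the other 10 totalling 2776, which fits since 10 × 57 ≤ 2776 ≤ 10 × 283.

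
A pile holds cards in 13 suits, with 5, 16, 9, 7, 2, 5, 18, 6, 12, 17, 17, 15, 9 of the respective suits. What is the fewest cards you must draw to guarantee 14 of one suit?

121

In the worst case you take as many as possible of each suit without reaching 14: 5 + 13 + 9 + 7 + 2 + 5 + 13 + 6 + 12 + 13 + 13 + 13 + 9 = 120.
The next one must give 14 of some suit, so 120 + 1 = 121.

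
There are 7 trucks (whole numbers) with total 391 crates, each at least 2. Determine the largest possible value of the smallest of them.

55

If every one of the 7 were at least 56, the total would be at least 7 × 56 = 392 > 391.
Taking 1 copy of 55 and 6 copies of 56 gives exactly 391, so 55 is attained.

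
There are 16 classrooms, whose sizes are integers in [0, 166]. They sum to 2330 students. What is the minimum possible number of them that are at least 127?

8

Suppose at most 16 − j of them reach 127; then j values are ≤ 126 and the rest ≤ 166.
The total is then ≤ 126·j + 166·(16 − j) = 2656 − 40j. For this to be ≥ 2330 we need j ≤ 8, so at least 16 − 8 = 8 must reach 127.
Exactly 8 works: 8 values at 166 and 8 at 126 total 2336; lower one of the high values by 6 (still ≥ 127) to hit 2330.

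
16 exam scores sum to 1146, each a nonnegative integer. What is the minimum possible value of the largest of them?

72

The 16 values sum to 1146, so their maximum is at least ⌈1146/16⌉ = 72.
Taking 6 copies of 71 and 10 copies of 72 gives exactly 1146, so 72 is attained.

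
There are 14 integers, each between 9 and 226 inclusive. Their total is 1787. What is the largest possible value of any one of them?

226

Maximizing one value means minimizing the remaining 13.
The other 13 contribute at least 13 × 9 = 117, leaving at most 1787 − 117 = 1670.
But each integer is capped at 226, so the maximum is 226.
Achievable: one at 226 and the other 13 totalling 1561, which fits since 13 × 9 ≤ 1561 ≤ 13 × 226.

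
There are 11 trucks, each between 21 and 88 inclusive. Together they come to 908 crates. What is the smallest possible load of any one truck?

To make one truck as small as possible, make the other 10 as large as possible.
The other 10 contribute at most 10 × 88 = 880, leaving at least 908 − 880 = 28.
Since 28 ≥ 21, this is achievable: one at 28 and 10 at 88.

28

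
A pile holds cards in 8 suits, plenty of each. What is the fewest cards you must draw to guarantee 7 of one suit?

You could draw 6 of every suit without reaching 7 of any — 48 in all.
One more forces 7 of some suit, so 48 + 1 = 49.

49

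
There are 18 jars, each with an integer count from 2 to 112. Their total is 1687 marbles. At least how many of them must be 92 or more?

Each value short of 92 is at most 91, costing at least 112 − 91 = 21 against the maximum total of 2016.
We can afford to lose at most 2016 − 1687 = 329, so at most ⌊329/21⌋ = 15 fall short, and at least 3 are ≥ 92.
Exactly 3 works: 3 values at 112 and 15 at 91 total 1701; lower one of the high values by 14 (still ≥ 92) to hit 1687.

3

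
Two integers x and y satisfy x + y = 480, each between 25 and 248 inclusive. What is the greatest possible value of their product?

57600

For a fixed sum, the product xy is largest when x and y are as close as possible.
Taking x = 240 and y = 240 (both in [25, 248]) gives xy = 57600.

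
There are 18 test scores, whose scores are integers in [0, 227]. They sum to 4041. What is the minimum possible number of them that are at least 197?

Each value short of 197 is at most 196, costing at least 227 − 196 = 31 against the maximum total of 4086.
We can afford to lose at most 4086 − 4041 = 45, so at most ⌊45/31⌋ = 1 fall short, and at least 17 are ≥ 197.
Exactly 17 works: 17 values at 227 and 1 at 196 total 4055; lower one of the high values by 14 (still ≥ 197) to hit 4041.

17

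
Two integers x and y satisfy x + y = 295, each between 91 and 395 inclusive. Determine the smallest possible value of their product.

For a fixed sum, xy is smallest when x and y are as far apart as possible.
At the endpoint x = 91, y = 295 − 91 = 204, so xy = 91 × 204 = 18564.

18564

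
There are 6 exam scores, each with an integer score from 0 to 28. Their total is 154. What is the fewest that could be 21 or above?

Suppose at most 6 − j of them reach 21; then j values are ≤ 20 and the rest ≤ 28.
The total is then ≤ 20·j + 28·(6 − j) = 168 − 8j. For this to be ≥ 154 we need j ≤ 1, so at least 6 − 1 = 5 must reach 21.
Exactly 5 works: 5 values at 28 and 1 at 20 total 160; lower one of the high values by 6 (still ≥ 21) to hit 154.

5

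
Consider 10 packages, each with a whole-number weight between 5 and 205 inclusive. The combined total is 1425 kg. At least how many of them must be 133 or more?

2

Each value short of 133 is at most 132, costing at least 205 − 132 = 73 against the maximum total of 2050.
We can afford to lose at most 2050 − 1425 = 625, so at most ⌊625/73⌋ = 8 fall short, and at least 2 are ≥ 133.
Exactly 2 works: 2 values at 205 and 8 at 132 total 1466; lower one of the high values by 41 (still ≥ 133) to hit 1425.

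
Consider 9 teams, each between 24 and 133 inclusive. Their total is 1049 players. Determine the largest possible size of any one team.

133

To make one team as large as possible, make the other 8 as small as possible.
The other 8 contribute at least 8 × 24 = 192, leaving at most 1049 − 192 = 857.
But each team is capped at 133, so the maximum is 133.
Achievable: one at 133 and the other 8 totalling 916, which fits since 8 × 24 ≤ 916 ≤ 8 × 133.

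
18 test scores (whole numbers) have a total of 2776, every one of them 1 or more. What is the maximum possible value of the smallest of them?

154

The 18 values sum to 2776, so their minimum is at most ⌊2776/18⌋ = 154.
Achievable: 14 of them at 154 and 4 at 155 total 2776.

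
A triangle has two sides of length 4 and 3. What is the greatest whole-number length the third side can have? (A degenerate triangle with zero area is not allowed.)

The third side must be less than 4 + 3 = 7.
The largest integer below 7 is 6.

6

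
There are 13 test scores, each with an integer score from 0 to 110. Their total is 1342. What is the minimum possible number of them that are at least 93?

Suppose at most 13 − j of them reach 93; then j values are ≤ 92 and the rest ≤ 110.
The total is then ≤ 92·j + 110·(13 − j) = 1430 − 18j. For this to be ≥ 1342 we need j ≤ 4, so at least 13 − 4 = 9 must reach 93.
Exactly 9 works: 9 values at 110 and 4 at 92 total 1358; lower one of the high values by 16 (still ≥ 93) to hit 1342.

9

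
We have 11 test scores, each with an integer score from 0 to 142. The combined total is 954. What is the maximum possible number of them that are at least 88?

With k values at 88 or above and the rest at least 0, the sum is at least 0 + 88k.
Since the sum is 954, we need 88k ≤ 954, i.e. k ≤ 10.
k = 10 is achieved by 10 values at 88 and 1 at 0, total 880; add 74 to one value (staying below 88) to reach 954.

10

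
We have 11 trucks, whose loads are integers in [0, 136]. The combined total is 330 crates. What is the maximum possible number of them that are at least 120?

If k of the values are ≥ 120, the total is ≥ 120k + 0(11 − k).
Setting 120k + 0(11 − k) ≤ 330 gives 120k ≤ 330, so k ≤ 2.
k = 2 is achieved by 2 values at 120 and 9 at 0, total 240; add 90 to one value (staying below 120) to reach 330.

2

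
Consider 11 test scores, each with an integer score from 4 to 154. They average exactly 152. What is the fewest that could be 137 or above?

The total is 11 × 152 = 1672.
Each value short of 137 is at most 136, costing at least 154 − 136 = 18 against the maximum total of 1694.
We can afford to lose at most 1694 − 1672 = 22, so at most ⌊22/18⌋ = 1 fall short, and at least 10 are ≥ 137.
Exactly 10 works: 10 values at 154 and 1 at 136 total 1676; lower one of the high values by 4 (still ≥ 137) to hit 1672.

10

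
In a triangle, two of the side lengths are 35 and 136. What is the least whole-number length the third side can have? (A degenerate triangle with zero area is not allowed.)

102

The third side must exceed |35 − 136| = 101.
The smallest integer above 101 is 102.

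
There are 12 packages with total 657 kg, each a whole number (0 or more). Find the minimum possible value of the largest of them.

55

The 12 values sum to 657, so their maximum is at least ⌈657/12⌉ = 55.
Taking 3 copies of 54 and 9 copies of 55 gives exactly 657, so 55 is attained.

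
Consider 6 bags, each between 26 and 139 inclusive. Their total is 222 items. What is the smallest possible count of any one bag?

To make one bag as small as possible, make the other 5 as large as possible.
The other 5 can take up 5 × 139 = 695 ≥ 222 − 26, so one bag can sit at its floor of 26.
Achievable: one at 26 and the other 5 totalling 196, which fits since 5 × 26 ≤ 196 ≤ 5 × 139.

26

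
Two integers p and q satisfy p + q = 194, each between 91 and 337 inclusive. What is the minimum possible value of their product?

9373

Since p + q is fixed, pushing one of them to its bound minimizes the product.
The extreme feasible split is p = 91, q = 103, giving pq = 9373.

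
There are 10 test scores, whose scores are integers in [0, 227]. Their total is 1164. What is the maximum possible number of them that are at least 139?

8

Suppose k of them are at least 139. Those contribute at least 139 each and the other 10 − k at least 0 each.
So the total is at least 139k + 0(10 − k) = 0 + 139k. This must be ≤ 1164, giving k ≤ 8.
k = 8 is achieved by 8 values at 139 and 2 at 0, total 1112; add 52 to one value (staying below 139) to reach 1164.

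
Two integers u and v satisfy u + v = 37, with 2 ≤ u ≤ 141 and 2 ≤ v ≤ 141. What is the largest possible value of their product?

342

uv = u(37 − u) is maximized when u is as near 37/2 as the bounds allow.
Taking u = 18 and v = 19 (both in [2, 141]) gives uv = 342.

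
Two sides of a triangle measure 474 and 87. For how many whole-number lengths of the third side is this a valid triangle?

173

The triangle inequality gives |474 − 87| < c < 474 + 87, i.e. 387 < c < 561.
So c can be any integer from 388 to 560: 173 values.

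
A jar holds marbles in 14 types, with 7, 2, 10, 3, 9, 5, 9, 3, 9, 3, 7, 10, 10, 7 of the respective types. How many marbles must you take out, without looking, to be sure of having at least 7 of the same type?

71

In the worst case you take as many as possible of each type without reaching 7: 6 + 2 + 6 + 3 + 6 + 5 + 6 + 3 + 6 + 3 + 6 + 6 + 6 + 6 = 70.
The next one must give 7 of some type, so 70 + 1 = 71.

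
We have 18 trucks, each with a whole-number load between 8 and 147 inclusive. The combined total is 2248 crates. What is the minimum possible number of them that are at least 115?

If only k of them are at least 115, the other 18 − k are at most 114, so the total is at most k·147 + (18 − k)·114.
This must reach 2248, so k·147 + (18 − k)·114 ≥ 2248, giving k ≥ 6.
Exactly 6 works: 6 values at 147 and 12 at 114 total 2250; lower one of the high values by 2 (still ≥ 115) to hit 2248.

6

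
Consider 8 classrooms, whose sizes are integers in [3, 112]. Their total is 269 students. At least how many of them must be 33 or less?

Let j be the number exceeding 33. Then the total is ≥ 34·j + 3·(8 − j) = 24 + 31j.
So 31j ≤ 245 and j ≤ 7; hence at least 8 − 7 = 1 are ≤ 33.
Exactly 1 works: 1 value at 3 and 7 at 34 total 241; raise one of the low values by 28 (still ≤ 33) to hit 269.

1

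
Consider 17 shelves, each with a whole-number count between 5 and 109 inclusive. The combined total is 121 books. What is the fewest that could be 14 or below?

Let j be the number exceeding 14. Then the total is ≥ 15·j + 5·(17 − j) = 85 + 10j.
So 10j ≤ 36 and j ≤ 3; hence at least 17 − 3 = 14 are ≤ 14.
Exactly 14 works: 14 values at 5 and 3 at 15 total 115; raise one of the low values by 6 (still ≤ 14) to hit 121.

14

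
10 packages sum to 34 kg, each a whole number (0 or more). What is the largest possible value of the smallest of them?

If every one of the 10 were at least 4, the total would be at least 10 × 4 = 40 > 34.
Equality holds with 6 values of 3 and 4 values of 4.

3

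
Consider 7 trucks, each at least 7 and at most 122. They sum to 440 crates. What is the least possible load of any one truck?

7

Minimizing one value means maximizing the remaining 6.
The other 6 can take up 6 × 122 = 732 ≥ 440 − 7, so one truck can sit at its floor of 7.
Achievable: one at 7 and the other 6 totalling 433, which fits since 6 × 7 ≤ 433 ≤ 6 × 122.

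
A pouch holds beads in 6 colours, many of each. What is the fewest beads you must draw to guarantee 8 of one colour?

In the worst case you draw 7 of each of the 6 colours: 6 × 7 = 42.
One more forces 8 of some colour, so 42 + 1 = 43.

43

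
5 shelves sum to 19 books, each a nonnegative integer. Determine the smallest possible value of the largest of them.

The 5 values sum to 19, so their maximum is at least ⌈19/5⌉ = 4.
Taking 1 copy of 3 and 4 copies of 4 gives exactly 19, so 4 is attained.

4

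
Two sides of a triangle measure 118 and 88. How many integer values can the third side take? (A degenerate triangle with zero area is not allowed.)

The triangle inequality gives |118 − 88| < c < 118 + 88, i.e. 30 < c < 206.
So c can be any integer from 31 to 205: 175 values.

175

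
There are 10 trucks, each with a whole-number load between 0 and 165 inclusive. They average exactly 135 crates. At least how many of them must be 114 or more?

The total is 10 × 135 = 1350.
If only k of them are at least 114, the other 10 − k are at most 113, so the total is at most k·165 + (10 − k)·113.
This must reach 1350, so k·165 + (10 − k)·113 ≥ 1350, giving k ≥ 5.
Exactly 5 works: 5 values at 165 and 5 at 113 total 1390; lower one of the high values by 40 (still ≥ 114) to hit 1350.

5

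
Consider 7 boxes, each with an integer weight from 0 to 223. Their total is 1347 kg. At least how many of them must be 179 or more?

Suppose at most 7 − j of them reach 179; then j values are ≤ 178 and the rest ≤ 223.
The total is then ≤ 178·j + 223·(7 − j) = 1561 − 45j. For this to be ≥ 1347 we need j ≤ 4, so at least 7 − 4 = 3 must reach 179.
Exactly 3 works: 3 values at 223 and 4 at 178 total 1381; lower one of the high values by 34 (still ≥ 179) to hit 1347.

3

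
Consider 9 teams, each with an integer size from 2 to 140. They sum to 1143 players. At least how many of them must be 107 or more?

6

Each value short of 107 is at most 106, costing at least 140 − 106 = 34 against the maximum total of 1260.
We can afford to lose at most 1260 − 1143 = 117, so at most ⌊117/34⌋ = 3 fall short, and at least 6 are ≥ 107.
Exactly 6 works: 6 values at 140 and 3 at 106 total 1158; lower one of the high values by 15 (still ≥ 107) to hit 1143.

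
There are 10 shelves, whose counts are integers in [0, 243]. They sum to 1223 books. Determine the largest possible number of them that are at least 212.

Suppose k of them are at least 212. Those contribute at least 212 each and the other 10 − k at least 0 each.
So the total is at least 212k + 0(10 − k) = 0 + 212k. This must be ≤ 1223, giving k ≤ 5.
k = 5 is achieved by 5 values at 212 and 5 at 0, total 1060; add 163 to one value (staying below 212) to reach 1223.

5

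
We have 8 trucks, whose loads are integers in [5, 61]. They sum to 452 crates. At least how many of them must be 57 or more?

Each value short of 57 is at most 56, costing at least 61 − 56 = 5 against the maximum total of 488.
We can afford to lose at most 488 − 452 = 36, so at most ⌊36/5⌋ = 7 fall short, and at least 1 are ≥ 57.
Exactly 1 works: 1 value at 61 and 7 at 56 total 453; lower one of the high values by 1 (still ≥ 57) to hit 452.

1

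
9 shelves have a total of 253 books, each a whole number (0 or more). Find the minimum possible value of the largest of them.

Some value must be at least ⌈253/9⌉ = 29, since 9 × 28 = 252 < 253.
Achievable: 1 of them at 29 and 8 at 28 total 253.

29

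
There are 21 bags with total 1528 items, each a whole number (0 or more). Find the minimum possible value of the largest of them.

Some value must be at least ⌈1528/21⌉ = 73, since 21 × 72 = 1512 < 1528.
Equality holds with 16 values of 73 and 5 values of 72.

73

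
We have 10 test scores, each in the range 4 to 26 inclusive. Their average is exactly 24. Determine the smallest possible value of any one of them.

Minimizing one value means maximizing the remaining 9.
The total is 10 × 24 = 240.
The other 9 contribute at most 9 × 26 = 234, leaving at least 240 − 234 = 6.
Since 6 ≥ 4, this is achievable: one at 6 and 9 at 26.

6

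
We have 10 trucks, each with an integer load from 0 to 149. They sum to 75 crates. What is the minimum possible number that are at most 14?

5

Each value above 14 is at least 15, contributing at least 15 − 0 = 15 above the floor 0.
The sum exceeds the floor total 0 by 75, so at most ⌊75/15⌋ = 5 exceed 14, and at least 5 are ≤ 14.
Exactly 5 works: 5 values at 0 and 5 at 15 total 75.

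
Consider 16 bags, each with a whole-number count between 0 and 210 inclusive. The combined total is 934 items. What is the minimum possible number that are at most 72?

4

Let j be the number exceeding 72. Then the total is ≥ 73·j + 0·(16 − j) = 0 + 73j.
So 73j ≤ 934 and j ≤ 12; hence at least 16 − 12 = 4 are ≤ 72.
Exactly 4 works: 4 values at 0 and 12 at 73 total 876; raise one of the low values by 58 (still ≤ 72) to hit 934.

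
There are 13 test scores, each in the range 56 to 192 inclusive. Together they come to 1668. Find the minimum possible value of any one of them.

56

To make one score as small as possible, make the other 12 as large as possible.
The other 12 can take up 12 × 192 = 2304 ≥ 1668 − 56, so one score can sit at its floor of 56.
Achievable: one at 56 and the other 12 totalling 1612, which fits since 12 × 56 ≤ 1612 ≤ 12 × 192.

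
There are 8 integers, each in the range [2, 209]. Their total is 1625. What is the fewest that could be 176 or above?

7

Suppose at most 8 − j of them reach 176; then j values are ≤ 175 and the rest ≤ 209.
The total is then ≤ 175·j + 209·(8 − j) = 1672 − 34j. For this to be ≥ 1625 we need j ≤ 1, so at least 8 − 1 = 7 must reach 176.
Exactly 7 works: 7 values at 209 and 1 at 175 total 1638; lower one of the high values by 13 (still ≥ 176) to hit 1625.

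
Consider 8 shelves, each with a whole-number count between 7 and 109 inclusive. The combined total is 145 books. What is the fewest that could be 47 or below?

6

Let j be the number exceeding 47. Then the total is ≥ 48·j + 7·(8 − j) = 56 + 41j.
So 41j ≤ 89 and j ≤ 2; hence at least 8 − 2 = 6 are ≤ 47.
Exactly 6 works: 6 values at 7 and 2 at 48 total 138; raise one of the low values by 7 (still ≤ 47) to hit 145.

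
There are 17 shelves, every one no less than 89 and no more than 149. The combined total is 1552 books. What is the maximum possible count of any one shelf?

Maximizing one value means minimizing the remaining 16.
The other 16 contribute at least 16 × 89 = 1424, leaving at most 1552 − 1424 = 128.
Since 128 ≤ 149, this is achievable: one at 128 and 16 at 89.

128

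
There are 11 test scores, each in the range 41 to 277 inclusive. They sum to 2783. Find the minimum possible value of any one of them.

41

Minimizing one value means maximizing the remaining 10.
The other 10 can take up 10 × 277 = 2770 ≥ 2783 − 41, so one score can sit at its floor of 41.
Achievable: one at 41 and the other 10 totalling 2742, which fits since 10 × 41 ≤ 2742 ≤ 10 × 277.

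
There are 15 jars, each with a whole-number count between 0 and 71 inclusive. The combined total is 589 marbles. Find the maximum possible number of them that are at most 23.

9

Each value at 23 or below falls at least 71 − 23 = 48 short of the ceiling 71.
The ceiling total is 15 × 71 = 1065, and we need 589, so at most ⌊(1065 − 589)/48⌋ = 9 can be that low.
k = 9 is achieved by 9 values at 23 and 6 at 71, total 633; lower one of the 71's by 44 (still > 23) to reach 589.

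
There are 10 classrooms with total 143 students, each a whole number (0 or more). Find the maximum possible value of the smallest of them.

The average is 143/10 < 15, so some value is ≤ 14.
Achievable: 7 of them at 14 and 3 at 15 total 143.

14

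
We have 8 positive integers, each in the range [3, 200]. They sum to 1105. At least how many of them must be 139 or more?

1

Suppose at most 8 − j of them reach 139; then j values are ≤ 138 and the rest ≤ 200.
The total is then ≤ 138·j + 200·(8 − j) = 1600 − 62j. For this to be ≥ 1105 we need j ≤ 7, so at least 8 − 7 = 1 must reach 139.
Exactly 1 works: 1 value at 200 and 7 at 138 total 1166; lower one of the high values by 61 (still ≥ 139) to hit 1105.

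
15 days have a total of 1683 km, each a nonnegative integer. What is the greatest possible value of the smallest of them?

If every one of the 15 were at least 113, the total would be at least 15 × 113 = 1695 > 1683.
Achievable: 12 of them at 112 and 3 at 113 total 1683.

112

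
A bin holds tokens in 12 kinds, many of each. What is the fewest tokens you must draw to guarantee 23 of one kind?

You could draw 22 of every kind without reaching 23 of any — 264 in all.
One more forces 23 of some kind, so 264 + 1 = 265.

265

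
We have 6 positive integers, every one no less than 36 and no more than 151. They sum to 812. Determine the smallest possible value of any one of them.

57

Minimizing one value means maximizing the remaining 5.
The other 5 contribute at most 5 × 151 = 755, leaving at least 812 − 755 = 57.
Since 57 ≥ 36, this is achievable: one at 57 and 5 at 151.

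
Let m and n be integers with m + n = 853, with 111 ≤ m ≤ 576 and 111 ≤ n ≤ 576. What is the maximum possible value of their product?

With m + n fixed, mn peaks when the two are closest together.
Taking m = 426 and n = 427 (both in [111, 576]) gives mn = 181902.

181902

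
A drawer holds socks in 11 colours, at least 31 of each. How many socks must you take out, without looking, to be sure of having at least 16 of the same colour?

166

You could draw 15 of every colour without reaching 16 of any — 165 in all.
One more forces 16 of some colour, so 165 + 1 = 166.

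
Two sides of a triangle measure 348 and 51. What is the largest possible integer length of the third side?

The third side must be less than 348 + 51 = 399.
The largest integer below 399 is 398.

398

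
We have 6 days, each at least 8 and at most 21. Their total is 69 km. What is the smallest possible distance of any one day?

8

To make one day as small as possible, make the other 5 as large as possible.
The other 5 can take up 5 × 21 = 105 ≥ 69 − 8, so one day can sit at its floor of 8.
Achievable: one at 8 and the other 5 totalling 61, which fits since 5 × 8 ≤ 61 ≤ 5 × 21.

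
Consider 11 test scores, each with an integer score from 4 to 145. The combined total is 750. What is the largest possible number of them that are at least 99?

7

With k values at 99 or above and the rest at least 4, the sum is at least 44 + 95k.
Since the sum is 750, we need 95k ≤ 706, i.e. k ≤ 7.
k = 7 is achieved by 7 values at 99 and 4 at 4, total 709; add 41 to one value (staying below 99) to reach 750.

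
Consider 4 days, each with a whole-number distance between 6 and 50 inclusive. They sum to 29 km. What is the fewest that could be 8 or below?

3

Let j be the number exceeding 8. Then the total is ≥ 9·j + 6·(4 − j) = 24 + 3j.
So 3j ≤ 5 and j ≤ 1; hence at least 4 − 1 = 3 are ≤ 8.
Exactly 3 works: 3 values at 6 and 1 at 9 total 27; raise one of the low values by 2 (still ≤ 8) to hit 29.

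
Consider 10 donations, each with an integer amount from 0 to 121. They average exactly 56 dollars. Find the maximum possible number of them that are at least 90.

6

The total is 10 × 56 = 560.
With k values at 90 or above and the rest at least 0, the sum is at least 0 + 90k.
Since the sum is 560, we need 90k ≤ 560, i.e. k ≤ 6.
k = 6 is achieved by 6 values at 90 and 4 at 0, total 540; add 20 to one value (staying below 90) to reach 560.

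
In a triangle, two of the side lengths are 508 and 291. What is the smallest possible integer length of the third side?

218

The third side must exceed |508 − 291| = 217.
The smallest integer above 217 is 218.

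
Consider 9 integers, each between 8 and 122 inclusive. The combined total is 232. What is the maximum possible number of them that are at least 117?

With k values at 117 or above and the rest at least 8, the sum is at least 72 + 109k.
Since the sum is 232, we need 109k ≤ 160, i.e. k ≤ 1.
k = 1 is achieved by 1 value at 117 and 8 at 8, total 181; add 51 to one value (staying below 117) to reach 232.

1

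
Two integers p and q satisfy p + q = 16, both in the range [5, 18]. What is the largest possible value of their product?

pq = p(16 − p) is maximized when p is as near 16/2 as the bounds allow.
Taking p = 8 and q = 8 (both in [5, 18]) gives pq = 64.

64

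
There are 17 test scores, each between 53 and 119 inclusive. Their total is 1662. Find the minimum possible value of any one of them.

To make one score as small as possible, make the other 16 as large as possible.
The other 16 can take up 16 × 119 = 1904 ≥ 1662 − 53, so one score can sit at its floor of 53.
Achievable: one at 53 and the other 16 totalling 1609, which fits since 16 × 53 ≤ 1609 ≤ 16 × 119.

53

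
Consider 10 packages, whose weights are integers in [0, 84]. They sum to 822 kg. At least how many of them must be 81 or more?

6

Each value short of 81 is at most 80, costing at least 84 − 80 = 4 against the maximum total of 840.
We can afford to lose at most 840 − 822 = 18, so at most ⌊18/4⌋ = 4 fall short, and at least 6 are ≥ 81.
Exactly 6 works: 6 values at 84 and 4 at 80 total 824; lower one of the high values by 2 (still ≥ 81) to hit 822.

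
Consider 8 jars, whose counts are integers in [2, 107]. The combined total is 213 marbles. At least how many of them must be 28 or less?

Let j be the number exceeding 28. Then the total is ≥ 29·j + 2·(8 − j) = 16 + 27j.
So 27j ≤ 197 and j ≤ 7; hence at least 8 − 7 = 1 are ≤ 28.
Exactly 1 works: 1 value at 2 and 7 at 29 total 205; raise one of the low values by 8 (still ≤ 28) to hit 213.

1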